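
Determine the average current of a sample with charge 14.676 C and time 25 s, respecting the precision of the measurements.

average current = 14.676 C ÷ 25 s = 0.58704 A.
14.676 has 5 significant figures; 25 has 2.
Division/multiplication keeps the fewest: 2 significant figures.
Rounded: 0.59 A.

0.59 A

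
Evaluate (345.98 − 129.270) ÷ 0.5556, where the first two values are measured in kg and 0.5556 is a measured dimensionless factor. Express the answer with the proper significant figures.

345.98 kg − 129.270 kg = 216.710 kg; the difference is limited to 2 decimal places (5 s.f.).
Carrying full precision, 216.710 ÷ 0.5556 = 390.046796256… kg; 0.5556 has 4 s.f., so the result keeps min(5, 4) = 4 s.f.
Rounded to 4 significant figures: 390.0 kg.

390.0 kg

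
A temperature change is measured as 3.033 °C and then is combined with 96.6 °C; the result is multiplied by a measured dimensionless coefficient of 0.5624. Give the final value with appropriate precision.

56.0 °C

3.033 °C + 96.6 °C = 99.633 °C; the sum is limited to 1 decimal place (3 s.f.).
Carrying full precision, 99.633 × 0.5624 = 56.0335992 °C; 0.5624 has 4 s.f., so the result keeps min(3, 4) = 3 s.f.
Rounded to 3 significant figures: 56.0 °C.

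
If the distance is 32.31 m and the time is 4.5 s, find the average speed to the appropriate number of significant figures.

average speed = 32.31 m ÷ 4.5 s = 7.18 m/s.
32.31 has 4 significant figures; 4.5 has 2.
Division/multiplication keeps the fewest: 2 significant figures.
Rounded: 7.2 m/s.

7.2 m/s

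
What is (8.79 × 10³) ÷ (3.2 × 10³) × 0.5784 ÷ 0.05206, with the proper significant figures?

31

(8.79 × 10³) ÷ (3.2 × 10³) × 0.5784 ÷ 0.05206 = 30.5184882828…
Multiplication/division keeps the fewest significant figures: 8.79 × 10³ → 3 s.f., 3.2 × 10³ → 2 s.f., 0.5784 → 4 s.f., 0.05206 → 4 s.f.; limit is 2.
Rounded to 2 significant figures: 31.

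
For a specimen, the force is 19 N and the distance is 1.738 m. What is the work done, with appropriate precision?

33 J

work done = 19 N × 1.738 m = 33.022 J.
19 has 2 significant figures; 1.738 has 4.
Division/multiplication keeps the fewest: 2 significant figures.
Rounded: 33 J.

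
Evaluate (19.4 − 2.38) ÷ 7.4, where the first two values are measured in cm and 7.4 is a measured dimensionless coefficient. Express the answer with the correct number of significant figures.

2.3 cm

19.4 cm − 2.38 cm = 17.02 cm; the difference is limited to 1 decimal place (3 s.f.).
Carrying full precision, 17.02 ÷ 7.4 = 2.3 cm; 7.4 has 2 s.f., so the result keeps min(3, 2) = 2 s.f.
Rounded to 2 significant figures: 2.3 cm.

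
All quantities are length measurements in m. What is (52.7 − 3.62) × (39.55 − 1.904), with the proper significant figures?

1.85 × 10^3 m²

52.7 − 3.62 = 49.08, limited to 1 d.p. → 3 s.f.; 39.55 − 1.904 = 37.646, limited to 2 d.p. → 4 s.f.
Carrying full precision, 49.08 × 37.646 = 1847.66568; keep min(3, 4) = 3 s.f.
Rounded to 3 significant figures: 1.85 × 10^3 m².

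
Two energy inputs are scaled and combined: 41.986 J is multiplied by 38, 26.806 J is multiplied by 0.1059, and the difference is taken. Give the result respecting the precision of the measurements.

41.986 × 38 = 1595.468 → 1.6 × 10³ J (2 s.f., last digit at the 10^2 place).
26.806 × 0.1059 = 2.8387554 → 2.839 J (4 s.f., last digit at the 10^-3 place).
Difference: 1592.6292446 J; keep the coarser place, 10^2.
Result: 1.6 × 10³ J.

1.6 × 10³ J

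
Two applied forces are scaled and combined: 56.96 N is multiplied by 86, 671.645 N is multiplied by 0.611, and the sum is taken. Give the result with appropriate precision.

5.3 × 10^3 N

56.96 × 86 = 4898.56 → 4.9 × 10^3 N (2 s.f., last digit at the 10^2 place).
671.645 × 0.611 = 410.375095 → 410. N (3 s.f., last digit at the 10^0 place).
Sum: 5308.935095 N; keep the coarser place, 10^2.
Result: 5.3 × 10^3 N.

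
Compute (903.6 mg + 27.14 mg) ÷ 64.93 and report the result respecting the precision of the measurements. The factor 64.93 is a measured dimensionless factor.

903.6 mg + 27.14 mg = 930.74 mg; the sum is limited to 1 decimal place (4 s.f.).
Carrying full precision, 930.74 ÷ 64.93 = 14.3345140921… mg; 64.93 has 4 s.f., so the result keeps min(4, 4) = 4 s.f.
Rounded to 4 significant figures: 14.33 mg.

14.33 mg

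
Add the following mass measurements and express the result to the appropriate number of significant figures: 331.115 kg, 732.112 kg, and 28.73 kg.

331.115 kg + 732.112 kg + 28.73 kg = 1091.957 kg.
Addition/subtraction keeps the fewest decimal places: 331.115 → 3 decimal places, 732.112 → 3 decimal places, 28.73 → 2 decimal places; limit is 2.
Rounded to 2 decimal places: 1091.96 kg.

1091.96 kg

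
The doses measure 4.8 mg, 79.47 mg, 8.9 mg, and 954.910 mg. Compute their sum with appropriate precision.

1048.1 mg

4.8 mg + 79.47 mg + 8.9 mg + 954.910 mg = 1048.080 mg.
Addition/subtraction keeps the fewest decimal places: 4.8 → 1 decimal place, 79.47 → 2 decimal places, 8.9 → 1 decimal place, 954.910 → 3 decimal places; limit is 1.
Rounded to 1 decimal place: 1048.1 mg.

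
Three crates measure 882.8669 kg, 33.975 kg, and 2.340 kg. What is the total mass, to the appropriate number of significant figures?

919.182 kg

882.8669 kg + 33.975 kg + 2.340 kg = 919.1819 kg.
Addition/subtraction keeps the fewest decimal places: 882.8669 → 4 decimal places, 33.975 → 3 decimal places, 2.340 → 3 decimal places; limit is 3.
Rounded to 3 decimal places: 919.182 kg.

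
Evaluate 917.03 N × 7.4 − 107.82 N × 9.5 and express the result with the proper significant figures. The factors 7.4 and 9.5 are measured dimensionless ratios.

917.03 × 7.4 = 6786.022 → 6.8 × 10^3 N (2 s.f., last digit at the 10^2 place).
107.82 × 9.5 = 1024.29 → 1.0 × 10^3 N (2 s.f., last digit at the 10^2 place).
Difference: 5761.732 N; keep the coarser place, 10^2.
Result: 5.8 × 10^3 N.

5.8 × 10^3 N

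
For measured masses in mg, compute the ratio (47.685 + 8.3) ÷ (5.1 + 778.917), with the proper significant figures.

47.685 + 8.3 = 55.985, limited to 1 d.p. → 3 s.f.; 5.1 + 778.917 = 784.017, limited to 1 d.p. → 4 s.f.
Carrying full precision, 55.985 ÷ 784.017 = 0.0714078903901…; keep min(3, 4) = 3 s.f.
Rounded to 3 significant figures: 0.0714.

0.0714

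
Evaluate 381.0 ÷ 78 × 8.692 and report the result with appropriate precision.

42

381.0 ÷ 78 × 8.692 = 42.4570769231…
Multiplication/division keeps the fewest significant figures: 381.0 → 4 s.f., 78 → 2 s.f., 8.692 → 4 s.f.; limit is 2.
Rounded to 2 significant figures: 42.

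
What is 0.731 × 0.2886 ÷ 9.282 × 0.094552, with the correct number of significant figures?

0.731 × 0.2886 ÷ 9.282 × 0.094552 = 0.00214903188571…
Multiplication/division keeps the fewest significant figures: 0.731 → 3 s.f., 0.2886 → 4 s.f., 9.282 → 4 s.f., 0.094552 → 5 s.f.; limit is 3.
Rounded to 3 significant figures: 0.00215.

0.00215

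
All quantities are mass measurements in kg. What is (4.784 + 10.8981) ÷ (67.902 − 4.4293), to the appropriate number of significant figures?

4.784 + 10.8981 = 15.6821, limited to 3 d.p. → 5 s.f.; 67.902 − 4.4293 = 63.4727, limited to 3 d.p. → 5 s.f.
Carrying full precision, 15.6821 ÷ 63.4727 = 0.247068424693…; keep min(5, 5) = 5 s.f.
Rounded to 5 significant figures: 0.24707.

0.24707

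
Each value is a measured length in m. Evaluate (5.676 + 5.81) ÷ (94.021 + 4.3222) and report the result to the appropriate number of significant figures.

1.168 × 10^-1

5.676 + 5.81 = 11.486, limited to 2 d.p. → 4 s.f.; 94.021 + 4.3222 = 98.3432, limited to 3 d.p. → 5 s.f.
Carrying full precision, 11.486 ÷ 98.3432 = 0.116795060563…; keep min(4, 5) = 4 s.f.
Rounded to 4 significant figures: 1.168 × 10^-1.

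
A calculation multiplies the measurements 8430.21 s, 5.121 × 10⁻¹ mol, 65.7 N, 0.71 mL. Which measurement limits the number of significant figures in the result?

8430.21 s → 6 s.f.; 5.121 × 10⁻¹ mol → 4 s.f.; 65.7 N → 3 s.f.; 0.71 mL → 2 s.f.
The fewest is 2 significant figures, from 0.71 mL.

0.71 mL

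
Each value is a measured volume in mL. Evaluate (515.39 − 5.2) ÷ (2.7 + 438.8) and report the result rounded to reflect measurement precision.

515.39 − 5.2 = 510.19, limited to 1 d.p. → 4 s.f.; 2.7 + 438.8 = 441.5, limited to 1 d.p. → 4 s.f.
Carrying full precision, 510.19 ÷ 441.5 = 1.15558323896…; keep min(4, 4) = 4 s.f.
Rounded to 4 significant figures: 1.156.

1.156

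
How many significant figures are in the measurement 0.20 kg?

2

0.20: leading zeros are not significant; trailing zeros after a decimal point are significant.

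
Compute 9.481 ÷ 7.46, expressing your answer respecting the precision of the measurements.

1.27

9.481 ÷ 7.46 = 1.27091152815…
Multiplication/division keeps the fewest significant figures: 9.481 → 4 s.f., 7.46 → 3 s.f.; limit is 3.
Rounded to 3 significant figures: 1.27.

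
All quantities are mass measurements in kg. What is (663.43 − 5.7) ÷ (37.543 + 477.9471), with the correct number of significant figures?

1.276

663.43 − 5.7 = 657.73, limited to 1 d.p. → 4 s.f.; 37.543 + 477.9471 = 515.4901, limited to 3 d.p. → 6 s.f.
Carrying full precision, 657.73 ÷ 515.4901 = 1.27593139034…; keep min(4, 6) = 4 s.f.
Rounded to 4 significant figures: 1.276.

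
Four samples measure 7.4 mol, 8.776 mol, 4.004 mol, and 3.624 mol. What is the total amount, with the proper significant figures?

23.8 mol

7.4 mol + 8.776 mol + 4.004 mol + 3.624 mol = 23.804 mol.
Addition/subtraction keeps the fewest decimal places: 7.4 → 1 decimal place, 8.776 → 3 decimal places, 4.004 → 3 decimal places, 3.624 → 3 decimal places; limit is 1.
Rounded to 1 decimal place: 23.8 mol.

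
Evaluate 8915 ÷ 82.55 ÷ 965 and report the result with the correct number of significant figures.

0.112

8915 ÷ 82.55 ÷ 965 = 0.111912077152…
Multiplication/division keeps the fewest significant figures: 8915 → 4 s.f., 82.55 → 4 s.f., 965 → 3 s.f.; limit is 3.
Rounded to 3 significant figures: 0.112.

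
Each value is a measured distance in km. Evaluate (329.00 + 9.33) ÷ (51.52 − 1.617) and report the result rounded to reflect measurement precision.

329.00 + 9.33 = 338.33, limited to 2 d.p. → 5 s.f.; 51.52 − 1.617 = 49.903, limited to 2 d.p. → 4 s.f.
Carrying full precision, 338.33 ÷ 49.903 = 6.77975272028…; keep min(5, 4) = 4 s.f.
Rounded to 4 significant figures: 6.780.

6.780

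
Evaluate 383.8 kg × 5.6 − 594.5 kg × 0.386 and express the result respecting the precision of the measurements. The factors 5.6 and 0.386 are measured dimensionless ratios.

383.8 × 5.6 = 2149.28 → 2.1 × 10³ kg (2 s.f., last digit at the 10^2 place).
594.5 × 0.386 = 229.477 → 229 kg (3 s.f., last digit at the 10^0 place).
Difference: 1919.803 kg; keep the coarser place, 10^2.
Result: 1.9 × 10³ kg.

1.9 × 10³ kg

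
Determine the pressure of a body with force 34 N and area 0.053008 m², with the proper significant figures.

pressure = 34 N ÷ 0.053008 m² = 641.412616963… Pa.
34 has 2 significant figures; 0.053008 has 5.
Division/multiplication keeps the fewest: 2 significant figures.
Rounded: 6.4 × 10² Pa.

6.4 × 10² Pa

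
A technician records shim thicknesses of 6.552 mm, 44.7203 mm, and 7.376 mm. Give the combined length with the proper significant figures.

58.648 mm

6.552 mm + 44.7203 mm + 7.376 mm = 58.6483 mm.
Addition/subtraction keeps the fewest decimal places: 6.552 → 3 decimal places, 44.7203 → 4 decimal places, 7.376 → 3 decimal places; limit is 3.
Rounded to 3 decimal places: 58.648 mm.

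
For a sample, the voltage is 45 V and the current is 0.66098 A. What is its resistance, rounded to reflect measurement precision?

68 Ω

resistance = 45 V ÷ 0.66098 A = 68.0807286151… Ω.
45 has 2 significant figures; 0.66098 has 5.
Division/multiplication keeps the fewest: 2 significant figures.
Rounded: 68 Ω.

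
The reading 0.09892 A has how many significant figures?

4

0.09892: leading zeros are not significant.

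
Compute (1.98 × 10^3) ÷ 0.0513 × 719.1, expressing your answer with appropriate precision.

2.78 × 10^7

(1.98 × 10^3) ÷ 0.0513 × 719.1 = 27754736.8421…
Multiplication/division keeps the fewest significant figures: 1.98 × 10^3 → 3 s.f., 0.0513 → 3 s.f., 719.1 → 4 s.f.; limit is 3.
Rounded to 3 significant figures: 2.78 × 10^7.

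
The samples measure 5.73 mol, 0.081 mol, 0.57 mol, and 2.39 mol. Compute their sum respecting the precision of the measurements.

8.77 mol

5.73 mol + 0.081 mol + 0.57 mol + 2.39 mol = 8.771 mol.
Addition/subtraction keeps the fewest decimal places: 5.73 → 2 decimal places, 0.081 → 3 decimal places, 0.57 → 2 decimal places, 2.39 → 2 decimal places; limit is 2.
Rounded to 2 decimal places: 8.77 mol.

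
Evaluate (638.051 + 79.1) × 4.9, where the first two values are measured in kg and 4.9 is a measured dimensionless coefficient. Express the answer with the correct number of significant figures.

638.051 kg + 79.1 kg = 717.151 kg; the sum is limited to 1 decimal place (4 s.f.).
Carrying full precision, 717.151 × 4.9 = 3514.0399 kg; 4.9 has 2 s.f., so the result keeps min(4, 2) = 2 s.f.
Rounded to 2 significant figures: 3.5 × 10³ kg.

3.5 × 10³ kg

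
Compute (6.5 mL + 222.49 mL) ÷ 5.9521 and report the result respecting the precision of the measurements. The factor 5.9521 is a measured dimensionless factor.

6.5 mL + 222.49 mL = 228.99 mL; the sum is limited to 1 decimal place (4 s.f.).
Carrying full precision, 228.99 ÷ 5.9521 = 38.4721358848… mL; 5.9521 has 5 s.f., so the result keeps min(4, 5) = 4 s.f.
Rounded to 4 significant figures: 38.47 mL.

38.47 mL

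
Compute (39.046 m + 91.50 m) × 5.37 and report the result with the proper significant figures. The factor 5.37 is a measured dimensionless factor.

701 m

39.046 m + 91.50 m = 130.546 m; the sum is limited to 2 decimal places (5 s.f.).
Carrying full precision, 130.546 × 5.37 = 701.03202 m; 5.37 has 3 s.f., so the result keeps min(5, 3) = 3 s.f.
Rounded to 3 significant figures: 701 m.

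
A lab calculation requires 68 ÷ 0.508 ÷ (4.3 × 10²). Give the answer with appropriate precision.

68 ÷ 0.508 ÷ (4.3 × 10²) = 0.311298297015…
Multiplication/division keeps the fewest significant figures: 68 → 2 s.f., 0.508 → 3 s.f., 4.3 × 10² → 2 s.f.; limit is 2.
Rounded to 2 significant figures: 0.31.

0.31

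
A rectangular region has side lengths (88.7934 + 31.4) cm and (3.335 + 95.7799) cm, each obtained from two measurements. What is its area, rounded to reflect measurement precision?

1.191 × 10^4 cm²

88.7934 + 31.4 = 120.1934, limited to 1 d.p. → 4 s.f.; 3.335 + 95.7799 = 99.1149, limited to 3 d.p. → 5 s.f.
Carrying full precision, 120.1934 × 99.1149 = 11912.9568217…; keep min(4, 5) = 4 s.f.
Rounded to 4 significant figures: 1.191 × 10^4 cm².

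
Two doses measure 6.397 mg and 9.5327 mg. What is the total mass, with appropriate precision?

6.397 mg + 9.5327 mg = 15.9297 mg.
Addition/subtraction keeps the fewest decimal places: 6.397 → 3 decimal places, 9.5327 → 4 decimal places; limit is 3.
Rounded to 3 decimal places: 15.930 mg.

15.930 mg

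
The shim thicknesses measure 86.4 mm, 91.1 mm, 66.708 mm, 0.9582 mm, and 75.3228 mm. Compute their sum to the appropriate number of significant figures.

86.4 mm + 91.1 mm + 66.708 mm + 0.9582 mm + 75.3228 mm = 320.4890 mm.
Addition/subtraction keeps the fewest decimal places: 86.4 → 1 decimal place, 91.1 → 1 decimal place, 66.708 → 3 decimal places, 0.9582 → 4 decimal places, 75.3228 → 4 decimal places; limit is 1.
Rounded to 1 decimal place: 320.5 mm.

320.5 mm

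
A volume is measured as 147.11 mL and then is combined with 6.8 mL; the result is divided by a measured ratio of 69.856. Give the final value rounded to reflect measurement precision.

2.203 mL

147.11 mL + 6.8 mL = 153.91 mL; the sum is limited to 1 decimal place (4 s.f.).
Carrying full precision, 153.91 ÷ 69.856 = 2.20324667888… mL; 69.856 has 5 s.f., so the result keeps min(4, 5) = 4 s.f.
Rounded to 4 significant figures: 2.203 mL.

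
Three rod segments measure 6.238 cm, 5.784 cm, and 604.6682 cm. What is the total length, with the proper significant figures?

616.690 cm

6.238 cm + 5.784 cm + 604.6682 cm = 616.6902 cm.
Addition/subtraction keeps the fewest decimal places: 6.238 → 3 decimal places, 5.784 → 3 decimal places, 604.6682 → 4 decimal places; limit is 3.
Rounded to 3 decimal places: 616.690 cm.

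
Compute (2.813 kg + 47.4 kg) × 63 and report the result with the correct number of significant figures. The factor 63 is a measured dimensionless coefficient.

2.813 kg + 47.4 kg = 50.213 kg; the sum is limited to 1 decimal place (3 s.f.).
Carrying full precision, 50.213 × 63 = 3163.419 kg; 63 has 2 s.f., so the result keeps min(3, 2) = 2 s.f.
Rounded to 2 significant figures: 3.2 × 10^3 kg.

3.2 × 10^3 kg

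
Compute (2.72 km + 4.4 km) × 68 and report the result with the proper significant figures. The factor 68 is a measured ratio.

4.8 × 10² km

2.72 km + 4.4 km = 7.12 km; the sum is limited to 1 decimal place (2 s.f.).
Carrying full precision, 7.12 × 68 = 484.16 km; 68 has 2 s.f., so the result keeps min(2, 2) = 2 s.f.
Rounded to 2 significant figures: 4.8 × 10² km.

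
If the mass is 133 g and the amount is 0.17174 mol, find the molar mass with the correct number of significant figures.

774 g/mol

molar mass = 133 g ÷ 0.17174 mol = 774.4264586… g/mol.
133 has 3 significant figures; 0.17174 has 5.
Division/multiplication keeps the fewest: 3 significant figures.
Rounded: 774 g/mol.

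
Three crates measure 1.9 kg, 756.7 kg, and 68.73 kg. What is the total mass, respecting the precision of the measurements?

1.9 kg + 756.7 kg + 68.73 kg = 827.33 kg.
Addition/subtraction keeps the fewest decimal places: 1.9 → 1 decimal place, 756.7 → 1 decimal place, 68.73 → 2 decimal places; limit is 1.
Rounded to 1 decimal place: 827.3 kg.

827.3 kg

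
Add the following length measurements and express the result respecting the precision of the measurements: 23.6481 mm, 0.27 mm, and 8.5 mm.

23.6481 mm + 0.27 mm + 8.5 mm = 32.4181 mm.
Addition/subtraction keeps the fewest decimal places: 23.6481 → 4 decimal places, 0.27 → 2 decimal places, 8.5 → 1 decimal place; limit is 1.
Rounded to 1 decimal place: 32.4 mm.

32.4 mm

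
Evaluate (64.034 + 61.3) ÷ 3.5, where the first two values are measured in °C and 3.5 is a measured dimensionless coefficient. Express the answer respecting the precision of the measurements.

64.034 °C + 61.3 °C = 125.334 °C; the sum is limited to 1 decimal place (4 s.f.).
Carrying full precision, 125.334 ÷ 3.5 = 35.8097142857… °C; 3.5 has 2 s.f., so the result keeps min(4, 2) = 2 s.f.
Rounded to 2 significant figures: 36 °C.

36 °C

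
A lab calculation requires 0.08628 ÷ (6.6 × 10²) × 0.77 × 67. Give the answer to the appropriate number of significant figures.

0.08628 ÷ (6.6 × 10²) × 0.77 × 67 = 0.00674422
Multiplication/division keeps the fewest significant figures: 0.08628 → 4 s.f., 6.6 × 10² → 2 s.f., 0.77 → 2 s.f., 67 → 2 s.f.; limit is 2.
Rounded to 2 significant figures: 0.0067.

0.0067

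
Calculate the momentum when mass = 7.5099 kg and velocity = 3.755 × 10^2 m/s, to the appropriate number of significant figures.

2820. kg·m/s

momentum = 7.5099 kg × 3.755 × 10^2 m/s = 2819.96745 kg·m/s.
7.5099 has 5 significant figures; 3.755 × 10^2 has 4.
Division/multiplication keeps the fewest: 4 significant figures.
Rounded: 2820. kg·m/s.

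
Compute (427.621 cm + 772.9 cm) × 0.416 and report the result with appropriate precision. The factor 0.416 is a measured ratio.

499 cm

427.621 cm + 772.9 cm = 1200.521 cm; the sum is limited to 1 decimal place (5 s.f.).
Carrying full precision, 1200.521 × 0.416 = 499.416736 cm; 0.416 has 3 s.f., so the result keeps min(5, 3) = 3 s.f.
Rounded to 3 significant figures: 499 cm.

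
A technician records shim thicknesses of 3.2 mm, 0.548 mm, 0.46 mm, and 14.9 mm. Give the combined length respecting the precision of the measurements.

3.2 mm + 0.548 mm + 0.46 mm + 14.9 mm = 19.108 mm.
Addition/subtraction keeps the fewest decimal places: 3.2 → 1 decimal place, 0.548 → 3 decimal places, 0.46 → 2 decimal places, 14.9 → 1 decimal place; limit is 1.
Rounded to 1 decimal place: 19.1 mm.

19.1 mm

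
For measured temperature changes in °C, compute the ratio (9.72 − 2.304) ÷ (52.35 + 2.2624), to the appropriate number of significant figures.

9.72 − 2.304 = 7.416, limited to 2 d.p. → 3 s.f.; 52.35 + 2.2624 = 54.6124, limited to 2 d.p. → 4 s.f.
Carrying full precision, 7.416 ÷ 54.6124 = 0.135793336312…; keep min(3, 4) = 3 s.f.
Rounded to 3 significant figures: 0.136.

0.136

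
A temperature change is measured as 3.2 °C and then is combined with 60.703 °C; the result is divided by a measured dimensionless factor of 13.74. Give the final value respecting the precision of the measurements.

3.2 °C + 60.703 °C = 63.903 °C; the sum is limited to 1 decimal place (3 s.f.).
Carrying full precision, 63.903 ÷ 13.74 = 4.65087336245… °C; 13.74 has 4 s.f., so the result keeps min(3, 4) = 3 s.f.
Rounded to 3 significant figures: 4.65 °C.

4.65 °C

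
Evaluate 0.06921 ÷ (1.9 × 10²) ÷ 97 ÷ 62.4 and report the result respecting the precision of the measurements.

6.0 × 10⁻⁸

0.06921 ÷ (1.9 × 10²) ÷ 97 ÷ 62.4 = 6.01809340957 × 10^-8…
Multiplication/division keeps the fewest significant figures: 0.06921 → 4 s.f., 1.9 × 10² → 2 s.f., 97 → 2 s.f., 62.4 → 3 s.f.; limit is 2.
Rounded to 2 significant figures: 6.0 × 10⁻⁸.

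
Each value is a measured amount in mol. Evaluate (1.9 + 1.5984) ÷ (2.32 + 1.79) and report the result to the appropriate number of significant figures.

0.85

1.9 + 1.5984 = 3.4984, limited to 1 d.p. → 2 s.f.; 2.32 + 1.79 = 4.11, limited to 2 d.p. → 3 s.f.
Carrying full precision, 3.4984 ÷ 4.11 = 0.851192214112…; keep min(2, 3) = 2 s.f.
Rounded to 2 significant figures: 0.85.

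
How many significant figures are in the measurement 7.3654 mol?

7.3654: every digit is nonzero and significant.

5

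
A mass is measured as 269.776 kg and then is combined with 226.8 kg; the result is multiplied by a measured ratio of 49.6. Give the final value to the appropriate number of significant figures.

2.46 × 10⁴ kg

269.776 kg + 226.8 kg = 496.576 kg; the sum is limited to 1 decimal place (4 s.f.).
Carrying full precision, 496.576 × 49.6 = 24630.1696 kg; 49.6 has 3 s.f., so the result keeps min(4, 3) = 3 s.f.
Rounded to 3 significant figures: 2.46 × 10⁴ kg.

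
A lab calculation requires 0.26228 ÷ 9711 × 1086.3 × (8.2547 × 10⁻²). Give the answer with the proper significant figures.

0.26228 ÷ 9711 × 1086.3 × (8.2547 × 10⁻²) = 0.00242187818185…
Multiplication/division keeps the fewest significant figures: 0.26228 → 5 s.f., 9711 → 4 s.f., 1086.3 → 5 s.f., 8.2547 × 10⁻² → 5 s.f.; limit is 4.
Rounded to 4 significant figures: 0.002422.

0.002422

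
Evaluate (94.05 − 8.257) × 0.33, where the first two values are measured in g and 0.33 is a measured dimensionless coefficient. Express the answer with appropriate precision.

94.05 g − 8.257 g = 85.793 g; the difference is limited to 2 decimal places (4 s.f.).
Carrying full precision, 85.793 × 0.33 = 28.31169 g; 0.33 has 2 s.f., so the result keeps min(4, 2) = 2 s.f.
Rounded to 2 significant figures: 28 g.

28 g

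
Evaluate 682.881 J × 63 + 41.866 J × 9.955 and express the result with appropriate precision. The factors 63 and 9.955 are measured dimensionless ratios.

682.881 × 63 = 43021.503 → 4.3 × 10^4 J (2 s.f., last digit at the 10^3 place).
41.866 × 9.955 = 416.77603 → 416.8 J (4 s.f., last digit at the 10^-1 place).
Sum: 43438.27903 J; keep the coarser place, 10^3.
Result: 4.3 × 10^4 J.

4.3 × 10^4 J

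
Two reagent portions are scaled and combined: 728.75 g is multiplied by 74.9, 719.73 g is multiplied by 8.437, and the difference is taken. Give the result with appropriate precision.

728.75 × 74.9 = 54583.375 → 5.46 × 10⁴ g (3 s.f., last digit at the 10^2 place).
719.73 × 8.437 = 6072.36201 → 6072 g (4 s.f., last digit at the 10^0 place).
Difference: 48511.01299 g; keep the coarser place, 10^2.
Result: 4.85 × 10⁴ g.

4.85 × 10⁴ g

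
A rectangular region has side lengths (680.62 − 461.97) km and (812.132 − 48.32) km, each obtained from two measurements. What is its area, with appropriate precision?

680.62 − 461.97 = 218.65, limited to 2 d.p. → 5 s.f.; 812.132 − 48.32 = 763.812, limited to 2 d.p. → 5 s.f.
Carrying full precision, 218.65 × 763.812 = 167007.4938; keep min(5, 5) = 5 s.f.
Rounded to 5 significant figures: 1.6701 × 10⁵ km².

1.6701 × 10⁵ km²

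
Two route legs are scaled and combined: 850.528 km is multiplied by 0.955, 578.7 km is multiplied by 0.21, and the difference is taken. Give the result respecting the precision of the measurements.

6.9 × 10² km

850.528 × 0.955 = 812.25424 → 812 km (3 s.f., last digit at the 10^0 place).
578.7 × 0.21 = 121.527 → 1.2 × 10² km (2 s.f., last digit at the 10^1 place).
Difference: 690.72724 km; keep the coarser place, 10^1.
Result: 6.9 × 10² km.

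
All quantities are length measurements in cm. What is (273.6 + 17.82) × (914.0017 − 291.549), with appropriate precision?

273.6 + 17.82 = 291.42, limited to 1 d.p. → 4 s.f.; 914.0017 − 291.549 = 622.4527, limited to 3 d.p. → 6 s.f.
Carrying full precision, 291.42 × 622.4527 = 181395.165834; keep min(4, 6) = 4 s.f.
Rounded to 4 significant figures: 1.814 × 10⁵ cm².

1.814 × 10⁵ cm²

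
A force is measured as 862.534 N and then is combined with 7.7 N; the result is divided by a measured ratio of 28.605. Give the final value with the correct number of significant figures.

862.534 N + 7.7 N = 870.234 N; the sum is limited to 1 decimal place (4 s.f.).
Carrying full precision, 870.234 ÷ 28.605 = 30.4224436287… N; 28.605 has 5 s.f., so the result keeps min(4, 5) = 4 s.f.
Rounded to 4 significant figures: 30.42 N.

30.42 N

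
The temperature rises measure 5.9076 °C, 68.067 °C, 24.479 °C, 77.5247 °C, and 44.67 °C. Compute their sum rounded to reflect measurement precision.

220.65 °C

5.9076 °C + 68.067 °C + 24.479 °C + 77.5247 °C + 44.67 °C = 220.6483 °C.
Addition/subtraction keeps the fewest decimal places: 5.9076 → 4 decimal places, 68.067 → 3 decimal places, 24.479 → 3 decimal places, 77.5247 → 4 decimal places, 44.67 → 2 decimal places; limit is 2.
Rounded to 2 decimal places: 220.65 °C.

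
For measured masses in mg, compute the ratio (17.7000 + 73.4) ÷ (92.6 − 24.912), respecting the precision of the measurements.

1.35

17.7000 + 73.4 = 91.1000, limited to 1 d.p. → 3 s.f.; 92.6 − 24.912 = 67.688, limited to 1 d.p. → 3 s.f.
Carrying full precision, 91.1000 ÷ 67.688 = 1.34588110152…; keep min(3, 3) = 3 s.f.
Rounded to 3 significant figures: 1.35.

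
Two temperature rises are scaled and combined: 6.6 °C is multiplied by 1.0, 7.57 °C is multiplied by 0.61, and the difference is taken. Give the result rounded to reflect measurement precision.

6.6 × 1.0 = 6.6 → 6.6 °C (2 s.f., last digit at the 10^-1 place).
7.57 × 0.61 = 4.6177 → 4.6 °C (2 s.f., last digit at the 10^-1 place).
Difference: 1.9823 °C; keep the coarser place, 10^-1.
Result: 2.0 °C.

2.0 °C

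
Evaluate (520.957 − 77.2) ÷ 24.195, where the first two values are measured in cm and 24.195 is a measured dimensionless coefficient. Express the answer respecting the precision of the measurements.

520.957 cm − 77.2 cm = 443.757 cm; the difference is limited to 1 decimal place (4 s.f.).
Carrying full precision, 443.757 ÷ 24.195 = 18.3408555487… cm; 24.195 has 5 s.f., so the result keeps min(4, 5) = 4 s.f.
Rounded to 4 significant figures: 18.34 cm.

18.34 cm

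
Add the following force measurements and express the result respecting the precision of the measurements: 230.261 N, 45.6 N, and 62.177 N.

338.0 N

230.261 N + 45.6 N + 62.177 N = 338.038 N.
Addition/subtraction keeps the fewest decimal places: 230.261 → 3 decimal places, 45.6 → 1 decimal place, 62.177 → 3 decimal places; limit is 1.
Rounded to 1 decimal place: 338.0 N.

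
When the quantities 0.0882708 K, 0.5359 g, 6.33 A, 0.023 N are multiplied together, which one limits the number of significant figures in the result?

0.0882708 K → 6 s.f.; 0.5359 g → 4 s.f.; 6.33 A → 3 s.f.; 0.023 N → 2 s.f.
The fewest is 2 significant figures, from 0.023 N.

0.023 N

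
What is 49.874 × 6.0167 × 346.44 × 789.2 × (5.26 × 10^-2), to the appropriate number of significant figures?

4.32 × 10^6

49.874 × 6.0167 × 346.44 × 789.2 × (5.26 × 10^-2) = 4315522.7379…
Multiplication/division keeps the fewest significant figures: 49.874 → 5 s.f., 6.0167 → 5 s.f., 346.44 → 5 s.f., 789.2 → 4 s.f., 5.26 × 10^-2 → 3 s.f.; limit is 3.
Rounded to 3 significant figures: 4.32 × 10^6.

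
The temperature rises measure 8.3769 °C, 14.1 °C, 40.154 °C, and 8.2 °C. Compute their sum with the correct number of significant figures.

70.8 °C

8.3769 °C + 14.1 °C + 40.154 °C + 8.2 °C = 70.8309 °C.
Addition/subtraction keeps the fewest decimal places: 8.3769 → 4 decimal places, 14.1 → 1 decimal place, 40.154 → 3 decimal places, 8.2 → 1 decimal place; limit is 1.
Rounded to 1 decimal place: 70.8 °C.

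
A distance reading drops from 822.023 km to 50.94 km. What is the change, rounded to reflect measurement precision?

822.023 km − 50.94 km = 771.083 km.
Addition/subtraction keeps the fewest decimal places: 822.023 → 3 decimal places, 50.94 → 2 decimal places; limit is 2.
Rounded to 2 decimal places: 771.08 km.

771.08 km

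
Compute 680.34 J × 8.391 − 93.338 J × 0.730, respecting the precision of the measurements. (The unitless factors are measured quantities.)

5.641 × 10³ J

680.34 × 8.391 = 5708.73294 → 5709 J (4 s.f., last digit at the 10^0 place).
93.338 × 0.730 = 68.13674 → 68.1 J (3 s.f., last digit at the 10^-1 place).
Difference: 5640.5962 J; keep the coarser place, 10^0.
Result: 5.641 × 10³ J.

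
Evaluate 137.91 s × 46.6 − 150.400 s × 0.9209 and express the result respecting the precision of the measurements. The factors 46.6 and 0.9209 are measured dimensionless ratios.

6.29 × 10³ s

137.91 × 46.6 = 6426.606 → 6.43 × 10³ s (3 s.f., last digit at the 10^1 place).
150.400 × 0.9209 = 138.50336 → 138.5 s (4 s.f., last digit at the 10^-1 place).
Difference: 6288.10264 s; keep the coarser place, 10^1.
Result: 6.29 × 10³ s.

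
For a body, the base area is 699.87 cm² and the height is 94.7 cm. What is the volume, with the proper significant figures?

6.63 × 10⁴ cm³

volume = 699.87 cm² × 94.7 cm = 66277.689 cm³.
699.87 has 5 significant figures; 94.7 has 3.
Division/multiplication keeps the fewest: 3 significant figures.
Rounded: 6.63 × 10⁴ cm³.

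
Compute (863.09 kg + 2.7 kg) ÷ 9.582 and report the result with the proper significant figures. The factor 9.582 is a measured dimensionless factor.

863.09 kg + 2.7 kg = 865.79 kg; the sum is limited to 1 decimal place (4 s.f.).
Carrying full precision, 865.79 ÷ 9.582 = 90.3558756001… kg; 9.582 has 4 s.f., so the result keeps min(4, 4) = 4 s.f.
Rounded to 4 significant figures: 90.36 kg.

90.36 kg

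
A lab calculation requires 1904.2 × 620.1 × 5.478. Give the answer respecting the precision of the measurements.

6.468 × 10⁶

1904.2 × 620.1 × 5.478 = 6468391.83276
Multiplication/division keeps the fewest significant figures: 1904.2 → 5 s.f., 620.1 → 4 s.f., 5.478 → 4 s.f.; limit is 4.
Rounded to 4 significant figures: 6.468 × 10⁶.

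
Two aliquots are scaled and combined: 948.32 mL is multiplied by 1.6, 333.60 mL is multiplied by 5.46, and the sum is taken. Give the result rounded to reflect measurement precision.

948.32 × 1.6 = 1517.312 → 1.5 × 10^3 mL (2 s.f., last digit at the 10^2 place).
333.60 × 5.46 = 1821.456 → 1.82 × 10^3 mL (3 s.f., last digit at the 10^1 place).
Sum: 3338.768 mL; keep the coarser place, 10^2.
Result: 3.3 × 10^3 mL.

3.3 × 10^3 mL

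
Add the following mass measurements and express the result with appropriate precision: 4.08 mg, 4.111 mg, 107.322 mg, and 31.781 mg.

4.08 mg + 4.111 mg + 107.322 mg + 31.781 mg = 147.294 mg.
Addition/subtraction keeps the fewest decimal places: 4.08 → 2 decimal places, 4.111 → 3 decimal places, 107.322 → 3 decimal places, 31.781 → 3 decimal places; limit is 2.
Rounded to 2 decimal places: 147.29 mg.

147.29 mg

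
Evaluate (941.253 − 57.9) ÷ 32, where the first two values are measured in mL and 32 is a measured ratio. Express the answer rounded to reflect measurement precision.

941.253 mL − 57.9 mL = 883.353 mL; the difference is limited to 1 decimal place (4 s.f.).
Carrying full precision, 883.353 ÷ 32 = 27.60478125 mL; 32 has 2 s.f., so the result keeps min(4, 2) = 2 s.f.
Rounded to 2 significant figures: 28 mL.

28 mL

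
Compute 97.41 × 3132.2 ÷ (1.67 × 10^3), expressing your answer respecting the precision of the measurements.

97.41 × 3132.2 ÷ (1.67 × 10^3) = 182.699162874…
Multiplication/division keeps the fewest significant figures: 97.41 → 4 s.f., 3132.2 → 5 s.f., 1.67 × 10^3 → 3 s.f.; limit is 3.
Rounded to 3 significant figures: 1.83 × 10^2.

1.83 × 10^2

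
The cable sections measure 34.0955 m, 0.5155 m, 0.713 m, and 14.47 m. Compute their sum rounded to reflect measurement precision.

49.79 m

34.0955 m + 0.5155 m + 0.713 m + 14.47 m = 49.7940 m.
Addition/subtraction keeps the fewest decimal places: 34.0955 → 4 decimal places, 0.5155 → 4 decimal places, 0.713 → 3 decimal places, 14.47 → 2 decimal places; limit is 2.
Rounded to 2 decimal places: 49.79 m.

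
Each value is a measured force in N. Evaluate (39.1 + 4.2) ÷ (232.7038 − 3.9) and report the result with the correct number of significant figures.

39.1 + 4.2 = 43.3, limited to 1 d.p. → 3 s.f.; 232.7038 − 3.9 = 228.8038, limited to 1 d.p. → 4 s.f.
Carrying full precision, 43.3 ÷ 228.8038 = 0.189245108691…; keep min(3, 4) = 3 s.f.
Rounded to 3 significant figures: 0.189.

0.189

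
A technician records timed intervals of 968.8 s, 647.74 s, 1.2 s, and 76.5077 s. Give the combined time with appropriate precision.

968.8 s + 647.74 s + 1.2 s + 76.5077 s = 1694.2477 s.
Addition/subtraction keeps the fewest decimal places: 968.8 → 1 decimal place, 647.74 → 2 decimal places, 1.2 → 1 decimal place, 76.5077 → 4 decimal places; limit is 1.
Rounded to 1 decimal place: 1694.2 s.

1694.2 s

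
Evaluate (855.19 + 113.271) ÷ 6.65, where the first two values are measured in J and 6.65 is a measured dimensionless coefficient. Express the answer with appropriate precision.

146 J

855.19 J + 113.271 J = 968.461 J; the sum is limited to 2 decimal places (5 s.f.).
Carrying full precision, 968.461 ÷ 6.65 = 145.633233083… J; 6.65 has 3 s.f., so the result keeps min(5, 3) = 3 s.f.
Rounded to 3 significant figures: 146 J.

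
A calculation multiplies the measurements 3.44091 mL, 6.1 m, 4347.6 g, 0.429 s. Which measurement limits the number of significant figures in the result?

3.44091 mL → 6 s.f.; 6.1 m → 2 s.f.; 4347.6 g → 5 s.f.; 0.429 s → 3 s.f.
The fewest is 2 significant figures, from 6.1 m.

6.1 m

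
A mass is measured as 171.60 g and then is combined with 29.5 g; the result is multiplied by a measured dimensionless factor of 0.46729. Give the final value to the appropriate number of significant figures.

93.97 g

171.60 g + 29.5 g = 201.10 g; the sum is limited to 1 decimal place (4 s.f.).
Carrying full precision, 201.10 × 0.46729 = 93.972019 g; 0.46729 has 5 s.f., so the result keeps min(4, 5) = 4 s.f.
Rounded to 4 significant figures: 93.97 g.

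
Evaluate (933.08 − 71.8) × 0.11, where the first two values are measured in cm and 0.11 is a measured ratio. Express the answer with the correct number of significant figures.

95 cm

933.08 cm − 71.8 cm = 861.28 cm; the difference is limited to 1 decimal place (4 s.f.).
Carrying full precision, 861.28 × 0.11 = 94.7408 cm; 0.11 has 2 s.f., so the result keeps min(4, 2) = 2 s.f.
Rounded to 2 significant figures: 95 cm.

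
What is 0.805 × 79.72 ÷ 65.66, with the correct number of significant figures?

0.805 × 79.72 ÷ 65.66 = 0.977377398721…
Multiplication/division keeps the fewest significant figures: 0.805 → 3 s.f., 79.72 → 4 s.f., 65.66 → 4 s.f.; limit is 3.
Rounded to 3 significant figures: 0.977.

0.977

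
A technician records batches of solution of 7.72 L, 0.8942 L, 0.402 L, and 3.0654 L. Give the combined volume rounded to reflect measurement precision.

7.72 L + 0.8942 L + 0.402 L + 3.0654 L = 12.0816 L.
Addition/subtraction keeps the fewest decimal places: 7.72 → 2 decimal places, 0.8942 → 4 decimal places, 0.402 → 3 decimal places, 3.0654 → 4 decimal places; limit is 2.
Rounded to 2 decimal places: 12.08 L.

12.08 L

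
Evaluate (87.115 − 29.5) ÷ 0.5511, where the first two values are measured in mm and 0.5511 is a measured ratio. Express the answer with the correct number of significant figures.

87.115 mm − 29.5 mm = 57.615 mm; the difference is limited to 1 decimal place (3 s.f.).
Carrying full precision, 57.615 ÷ 0.5511 = 104.545454545… mm; 0.5511 has 4 s.f., so the result keeps min(3, 4) = 3 s.f.
Rounded to 3 significant figures: 105 mm.

105 mm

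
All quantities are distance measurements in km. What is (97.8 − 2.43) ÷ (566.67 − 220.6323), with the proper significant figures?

0.276

97.8 − 2.43 = 95.37, limited to 1 d.p. → 3 s.f.; 566.67 − 220.6323 = 346.0377, limited to 2 d.p. → 5 s.f.
Carrying full precision, 95.37 ÷ 346.0377 = 0.275605808269…; keep min(3, 5) = 3 s.f.
Rounded to 3 significant figures: 0.276.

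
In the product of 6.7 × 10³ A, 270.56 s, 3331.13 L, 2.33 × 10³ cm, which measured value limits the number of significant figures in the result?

6.7 × 10³ A

6.7 × 10³ A → 2 s.f.; 270.56 s → 5 s.f.; 3331.13 L → 6 s.f.; 2.33 × 10³ cm → 3 s.f.
The fewest is 2 significant figures, from 6.7 × 10³ A.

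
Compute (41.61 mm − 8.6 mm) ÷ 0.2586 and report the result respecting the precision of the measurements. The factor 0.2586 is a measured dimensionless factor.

41.61 mm − 8.6 mm = 33.01 mm; the difference is limited to 1 decimal place (3 s.f.).
Carrying full precision, 33.01 ÷ 0.2586 = 127.648878577… mm; 0.2586 has 4 s.f., so the result keeps min(3, 4) = 3 s.f.
Rounded to 3 significant figures: 128 mm.

128 mm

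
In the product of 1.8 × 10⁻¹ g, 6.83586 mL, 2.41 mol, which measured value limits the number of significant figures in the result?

1.8 × 10⁻¹ g

1.8 × 10⁻¹ g → 2 s.f.; 6.83586 mL → 6 s.f.; 2.41 mol → 3 s.f.
The fewest is 2 significant figures, from 1.8 × 10⁻¹ g.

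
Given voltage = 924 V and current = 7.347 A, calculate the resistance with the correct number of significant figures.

resistance = 924 V ÷ 7.347 A = 125.76561862… Ω.
924 has 3 significant figures; 7.347 has 4.
Division/multiplication keeps the fewest: 3 significant figures.
Rounded: 126 Ω.

126 Ω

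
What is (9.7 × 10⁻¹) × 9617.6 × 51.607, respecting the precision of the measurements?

(9.7 × 10⁻¹) × 9617.6 × 51.607 = 481445.418704
Multiplication/division keeps the fewest significant figures: 9.7 × 10⁻¹ → 2 s.f., 9617.6 → 5 s.f., 51.607 → 5 s.f.; limit is 2.
Rounded to 2 significant figures: 4.8 × 10⁵.

4.8 × 10⁵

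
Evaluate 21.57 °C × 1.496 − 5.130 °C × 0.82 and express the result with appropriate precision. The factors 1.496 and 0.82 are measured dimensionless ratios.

21.57 × 1.496 = 32.26872 → 32.27 °C (4 s.f., last digit at the 10^-2 place).
5.130 × 0.82 = 4.2066 → 4.2 °C (2 s.f., last digit at the 10^-1 place).
Difference: 28.06212 °C; keep the coarser place, 10^-1.
Result: 28.1 °C.

28.1 °C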